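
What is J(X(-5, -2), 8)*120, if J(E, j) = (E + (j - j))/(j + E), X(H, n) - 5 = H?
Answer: 0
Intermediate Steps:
X(H, n) = 5 + H
J(E, j) = E/(E + j) (J(E, j) = (E + 0)/(E + j) = E/(E + j))
J(X(-5, -2), 8)*120 = ((5 - 5)/((5 - 5) + 8))*120 = (0/(0 + 8))*120 = (0/8)*120 = (0*(⅛))*120 = 0*120 = 0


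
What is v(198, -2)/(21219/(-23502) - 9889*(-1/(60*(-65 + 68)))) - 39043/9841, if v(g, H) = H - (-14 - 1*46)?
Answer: -1085052581969/374928745763 ≈ -2.8940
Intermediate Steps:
v(g, H) = 60 + H (v(g, H) = H - (-14 - 46) = H - 1*(-60) = H + 60 = 60 + H)
v(198, -2)/(21219/(-23502) - 9889*(-1/(60*(-65 + 68)))) - 39043/9841 = (60 - 2)/(21219/(-23502) - 9889*(-1/(60*(-65 + 68)))) - 39043/9841 = 58/(21219*(-1/23502) - 9889/(3*(-60))) - 39043*1/9841 = 58/(-7073/7834 - 9889/(-180)) - 39043/9841 = 58/(-7073/7834 - 9889*(-1/180)) - 39043/9841 = 58/(-7073/7834 + 9889/180) - 39043/9841 = 58/(38098643/705060) - 39043/9841 = 58*(705060/38098643) - 39043/9841 = 40893480/38098643 - 39043/9841 = -1085052581969/374928745763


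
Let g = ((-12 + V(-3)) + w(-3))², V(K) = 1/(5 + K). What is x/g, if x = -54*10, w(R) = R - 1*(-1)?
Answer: -80/27 ≈ -2.9630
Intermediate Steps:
w(R) = 1 + R (w(R) = R + 1 = 1 + R)
x = -540
g = 729/4 (g = ((-12 + 1/(5 - 3)) + (1 - 3))² = ((-12 + 1/2) - 2)² = ((-12 + ½) - 2)² = (-23/2 - 2)² = (-27/2)² = 729/4 ≈ 182.25)
x/g = -540/729/4 = -540*4/729 = -80/27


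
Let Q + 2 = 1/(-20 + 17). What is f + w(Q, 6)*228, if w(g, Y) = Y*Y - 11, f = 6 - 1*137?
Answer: 5569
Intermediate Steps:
f = -131 (f = 6 - 137 = -131)
Q = -7/3 (Q = -2 + 1/(-20 + 17) = -2 + 1/(-3) = -2 - ⅓ = -7/3 ≈ -2.3333)
w(g, Y) = -11 + Y² (w(g, Y) = Y² - 11 = -11 + Y²)
f + w(Q, 6)*228 = -131 + (-11 + 6²)*228 = -131 + (-11 + 36)*228 = -131 + 25*228 = -131 + 5700 = 5569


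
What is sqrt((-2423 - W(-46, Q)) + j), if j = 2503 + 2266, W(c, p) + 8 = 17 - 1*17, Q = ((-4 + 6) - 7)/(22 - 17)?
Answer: sqrt(2354) ≈ 48.518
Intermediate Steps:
Q = -1 (Q = (2 - 7)/5 = -5*1/5 = -1)
W(c, p) = -8 (W(c, p) = -8 + (17 - 1*17) = -8 + (17 - 17) = -8 + 0 = -8)
j = 4769
sqrt((-2423 - W(-46, Q)) + j) = sqrt((-2423 - 1*(-8)) + 4769) = sqrt((-2423 + 8) + 4769) = sqrt(-2415 + 4769) = sqrt(2354)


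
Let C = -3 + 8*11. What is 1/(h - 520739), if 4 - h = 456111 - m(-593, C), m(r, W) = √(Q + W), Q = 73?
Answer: -488423/477114053779 - √158/954228107558 ≈ -1.0237e-6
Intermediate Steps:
C = 85 (C = -3 + 88 = 85)
m(r, W) = √(73 + W)
h = -456107 + √158 (h = 4 - (456111 - √(73 + 85)) = 4 - (456111 - √158) = 4 + (-456111 + √158) = -456107 + √158 ≈ -4.5609e+5)
1/(h - 520739) = 1/((-456107 + √158) - 520739) = 1/(-976846 + √158)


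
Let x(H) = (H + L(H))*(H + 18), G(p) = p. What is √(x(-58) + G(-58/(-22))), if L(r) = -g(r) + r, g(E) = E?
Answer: √281039/11 ≈ 48.194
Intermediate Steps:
L(r) = 0 (L(r) = -r + r = 0)
x(H) = H*(18 + H) (x(H) = (H + 0)*(H + 18) = H*(18 + H))
√(x(-58) + G(-58/(-22))) = √(-58*(18 - 58) - 58/(-22)) = √(-58*(-40) - 58*(-1/22)) = √(2320 + 29/11) = √(25549/11) = √281039/11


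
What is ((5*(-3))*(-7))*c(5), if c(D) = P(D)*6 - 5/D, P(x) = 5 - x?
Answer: -105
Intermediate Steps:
c(D) = 30 - 6*D - 5/D (c(D) = (5 - D)*6 - 5/D = (30 - 6*D) - 5/D = 30 - 6*D - 5/D)
((5*(-3))*(-7))*c(5) = ((5*(-3))*(-7))*(30 - 6*5 - 5/5) = (-15*(-7))*(30 - 30 - 5*⅕) = 105*(30 - 30 - 1) = 105*(-1) = -105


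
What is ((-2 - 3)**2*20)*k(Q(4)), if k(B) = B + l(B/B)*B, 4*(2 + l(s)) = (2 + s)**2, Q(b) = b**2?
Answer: 10000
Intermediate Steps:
l(s) = -2 + (2 + s)**2/4
k(B) = 5*B/4 (k(B) = B + (-2 + (2 + B/B)**2/4)*B = B + (-2 + (2 + 1)**2/4)*B = B + (-2 + (1/4)*3**2)*B = B + (-2 + (1/4)*9)*B = B + (-2 + 9/4)*B = B + B/4 = 5*B/4)
((-2 - 3)**2*20)*k(Q(4)) = ((-2 - 3)**2*20)*((5/4)*4**2) = ((-5)**2*20)*((5/4)*16) = (25*20)*20 = 500*20 = 10000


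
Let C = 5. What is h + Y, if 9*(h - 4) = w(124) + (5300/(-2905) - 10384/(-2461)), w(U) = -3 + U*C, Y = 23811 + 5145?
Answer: 373559394581/12868569 ≈ 29029.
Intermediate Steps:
Y = 28956
w(U) = -3 + 5*U (w(U) = -3 + U*5 = -3 + 5*U)
h = 937110617/12868569 (h = 4 + ((-3 + 5*124) + (5300/(-2905) - 10384/(-2461)))/9 = 4 + ((-3 + 620) + (5300*(-1/2905) - 10384*(-1/2461)))/9 = 4 + (617 + (-1060/581 + 10384/2461))/9 = 4 + (617 + 3424444/1429841)/9 = 4 + (⅑)*(885636341/1429841) = 4 + 885636341/12868569 = 937110617/12868569 ≈ 72.822)
h + Y = 937110617/12868569 + 28956 = 373559394581/12868569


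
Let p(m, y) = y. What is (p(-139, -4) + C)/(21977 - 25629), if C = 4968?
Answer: -1241/913 ≈ -1.3593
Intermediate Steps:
(p(-139, -4) + C)/(21977 - 25629) = (-4 + 4968)/(21977 - 25629) = 4964/(-3652) = 4964*(-1/3652) = -1241/913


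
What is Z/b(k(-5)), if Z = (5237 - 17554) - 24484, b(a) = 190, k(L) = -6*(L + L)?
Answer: -36801/190 ≈ -193.69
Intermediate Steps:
k(L) = -12*L
Z = -36801 (Z = -12317 - 24484 = -36801)
Z/b(k(-5)) = -36801/190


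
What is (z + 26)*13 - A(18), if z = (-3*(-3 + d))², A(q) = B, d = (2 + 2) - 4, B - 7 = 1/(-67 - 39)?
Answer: 146705/106 ≈ 1384.0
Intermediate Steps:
B = 741/106 (B = 7 + 1/(-67 - 39) = 7 + 1/(-106) = 7 - 1/106 = 741/106 ≈ 6.9906)
d = 0 (d = 4 - 4 = 0)
A(q) = 741/106
z = 81 (z = (-3*(-3 + 0))² = (-3*(-3))² = 9² = 81)
(z + 26)*13 - A(18) = (81 + 26)*13 - 1*741/106 = 107*13 - 741/106 = 1391 - 741/106 = 146705/106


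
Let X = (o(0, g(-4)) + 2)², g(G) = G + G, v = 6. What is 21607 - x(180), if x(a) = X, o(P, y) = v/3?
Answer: 21591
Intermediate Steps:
g(G) = 2*G
o(P, y) = 2 (o(P, y) = 6/3 = 6*(⅓) = 2)
X = 16 (X = (2 + 2)² = 4² = 16)
x(a) = 16
21607 - x(180) = 21607 - 1*16 = 21607 - 16 = 21591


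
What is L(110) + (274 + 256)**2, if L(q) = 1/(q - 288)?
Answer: 50000199/178 ≈ 2.8090e+5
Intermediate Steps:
L(q) = 1/(-288 + q)
L(110) + (274 + 256)**2 = 1/(-288 + 110) + (274 + 256)**2 = 1/(-178) + 530**2 = -1/178 + 280900 = 50000199/178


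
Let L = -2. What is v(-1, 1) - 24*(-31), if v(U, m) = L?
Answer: 742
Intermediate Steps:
v(U, m) = -2
v(-1, 1) - 24*(-31) = -2 - 24*(-31) = -2 + 744 = 742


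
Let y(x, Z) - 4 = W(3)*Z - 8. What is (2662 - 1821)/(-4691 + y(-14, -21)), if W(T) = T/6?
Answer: -1682/9411 ≈ -0.17873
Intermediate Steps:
W(T) = T/6 (W(T) = T*(⅙) = T/6)
y(x, Z) = -4 + Z/2 (y(x, Z) = 4 + (((⅙)*3)*Z - 8) = 4 + (Z/2 - 8) = 4 + (-8 + Z/2) = -4 + Z/2)
(2662 - 1821)/(-4691 + y(-14, -21)) = (2662 - 1821)/(-4691 + (-4 + (½)*(-21))) = 841/(-4691 + (-4 - 21/2)) = 841/(-4691 - 29/2) = 841/(-9411/2) = 841*(-2/9411) = -1682/9411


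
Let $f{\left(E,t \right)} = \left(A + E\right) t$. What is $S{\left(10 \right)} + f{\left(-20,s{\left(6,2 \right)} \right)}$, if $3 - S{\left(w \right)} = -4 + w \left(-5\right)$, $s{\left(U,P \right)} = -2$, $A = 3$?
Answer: $91$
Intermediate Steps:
$f{\left(E,t \right)} = t \left(3 + E\right)$ ($f{\left(E,t \right)} = \left(3 + E\right) t = t \left(3 + E\right)$)
$S{\left(w \right)} = 7 + 5 w$ ($S{\left(w \right)} = 3 - \left(-4 + w \left(-5\right)\right) = 3 - \left(-4 - 5 w\right) = 3 + \left(4 + 5 w\right) = 7 + 5 w$)
$S{\left(10 \right)} + f{\left(-20,s{\left(6,2 \right)} \right)} = \left(7 + 5 \cdot 10\right) - 2 \left(3 - 20\right) = \left(7 + 50\right) - -34 = 57 + 34 = 91$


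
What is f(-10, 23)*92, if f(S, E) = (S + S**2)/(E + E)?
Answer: 180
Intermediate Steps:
f(S, E) = (S + S**2)/(2*E) (f(S, E) = (S + S**2)/((2*E)) = (S + S**2)*(1/(2*E)) = (S + S**2)/(2*E))
f(-10, 23)*92 = ((1/2)*(-10)*(1 - 10)/23)*92 = ((1/2)*(-10)*(1/23)*(-9))*92 = (45/23)*92 = 180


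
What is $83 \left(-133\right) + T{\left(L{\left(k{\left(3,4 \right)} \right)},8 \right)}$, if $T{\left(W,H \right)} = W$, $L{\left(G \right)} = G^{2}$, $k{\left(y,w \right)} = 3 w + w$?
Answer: $-10783$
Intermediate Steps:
$k{\left(y,w \right)} = 4 w$
$83 \left(-133\right) + T{\left(L{\left(k{\left(3,4 \right)} \right)},8 \right)} = 83 \left(-133\right) + \left(4 \cdot 4\right)^{2} = -11039 + 16^{2} = -11039 + 256 = -10783$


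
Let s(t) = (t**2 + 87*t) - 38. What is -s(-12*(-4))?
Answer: -6442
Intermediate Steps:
s(t) = -38 + t**2 + 87*t
-s(-12*(-4)) = -(-38 + (-12*(-4))**2 + 87*(-12*(-4))) = -(-38 + 48**2 + 87*48) = -(-38 + 2304 + 4176) = -1*6442 = -6442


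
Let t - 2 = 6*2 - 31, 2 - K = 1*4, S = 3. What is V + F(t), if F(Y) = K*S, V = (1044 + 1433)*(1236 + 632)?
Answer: 4627030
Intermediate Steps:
K = -2 (K = 2 - 4 = -2)
t = -17 (t = 2 + (6*2 - 31) = 2 + (12 - 31) = 2 - 19 = -17)
V = 4627036 (V = 2477*1868 = 4627036)
F(Y) = -6 (F(Y) = -2*3 = -6)
V + F(t) = 4627036 - 6 = 4627030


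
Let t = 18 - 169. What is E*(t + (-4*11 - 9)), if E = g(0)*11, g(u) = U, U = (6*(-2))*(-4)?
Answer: -107712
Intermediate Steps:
U = 48 (U = -12*(-4) = 48)
g(u) = 48
t = -151
E = 528 (E = 48*11 = 528)
E*(t + (-4*11 - 9)) = 528*(-151 + (-4*11 - 9)) = 528*(-151 + (-44 - 9)) = 528*(-151 - 53) = 528*(-204) = -107712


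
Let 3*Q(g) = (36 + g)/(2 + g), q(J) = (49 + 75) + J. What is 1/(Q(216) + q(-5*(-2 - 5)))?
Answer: 109/17373 ≈ 0.0062741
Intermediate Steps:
q(J) = 124 + J
Q(g) = (36 + g)/(3*(2 + g)) (Q(g) = ((36 + g)/(2 + g))/3 = (36 + g)/(3*(2 + g)))
1/(Q(216) + q(-5*(-2 - 5))) = 1/((36 + 216)/(3*(2 + 216)) + (124 - 5*(-2 - 5))) = 1/((⅓)*252/218 + (124 - 5*(-7))) = 1/((⅓)*(1/218)*252 + (124 + 35)) = 1/(42/109 + 159) = 1/(17373/109) = 109/17373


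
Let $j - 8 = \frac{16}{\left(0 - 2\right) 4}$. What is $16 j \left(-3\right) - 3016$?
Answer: $-3304$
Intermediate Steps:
$j = 6$ ($j = 8 + \frac{16}{\left(0 - 2\right) 4} = 8 + \frac{16}{\left(-2\right) 4} = 8 + \frac{16}{-8} = 8 + 16 \left(- \frac{1}{8}\right) = 8 - 2 = 6$)
$16 j \left(-3\right) - 3016 = 16 \cdot 6 \left(-3\right) - 3016 = 96 \left(-3\right) - 3016 = -288 - 3016 = -3304$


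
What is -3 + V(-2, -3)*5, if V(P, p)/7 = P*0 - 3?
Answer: -108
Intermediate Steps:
V(P, p) = -21 (V(P, p) = 7*(P*0 - 3) = 7*(0 - 3) = 7*(-3) = -21)
-3 + V(-2, -3)*5 = -3 - 21*5 = -3 - 105 = -108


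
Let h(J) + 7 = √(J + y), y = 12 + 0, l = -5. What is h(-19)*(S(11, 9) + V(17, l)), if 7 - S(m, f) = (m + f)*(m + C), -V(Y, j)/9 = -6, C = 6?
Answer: 1953 - 279*I*√7 ≈ 1953.0 - 738.17*I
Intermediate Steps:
V(Y, j) = 54 (V(Y, j) = -9*(-6) = 54)
y = 12
h(J) = -7 + √(12 + J) (h(J) = -7 + √(J + 12) = -7 + √(12 + J))
S(m, f) = 7 - (6 + m)*(f + m) (S(m, f) = 7 - (m + f)*(m + 6) = 7 - (f + m)*(6 + m) = 7 - (6 + m)*(f + m))
h(-19)*(S(11, 9) + V(17, l)) = (-7 + √(12 - 19))*((7 - 1*11² - 6*9 - 6*11 - 1*9*11) + 54) = (-7 + √(-7))*((7 - 1*121 - 54 - 66 - 99) + 54) = (-7 + I*√7)*((7 - 121 - 54 - 66 - 99) + 54) = (-7 + I*√7)*(-333 + 54) = (-7 + I*√7)*(-279) = 1953 - 279*I*√7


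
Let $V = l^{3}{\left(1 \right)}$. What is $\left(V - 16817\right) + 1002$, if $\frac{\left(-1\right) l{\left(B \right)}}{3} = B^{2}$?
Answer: $-15842$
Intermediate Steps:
$l{\left(B \right)} = - 3 B^{2}$
$V = -27$ ($V = \left(- 3 \cdot 1^{2}\right)^{3} = \left(\left(-3\right) 1\right)^{3} = \left(-3\right)^{3} = -27$)
$\left(V - 16817\right) + 1002 = \left(-27 - 16817\right) + 1002 = -16844 + 1002 = -15842$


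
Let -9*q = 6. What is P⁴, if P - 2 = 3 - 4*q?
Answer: 279841/81 ≈ 3454.8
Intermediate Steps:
q = -⅔ (q = -⅑*6 = -⅔ ≈ -0.66667)
P = 23/3 (P = 2 + (3 - 4*(-⅔)) = 2 + (3 + 8/3) = 2 + 17/3 = 23/3 ≈ 7.6667)
P⁴ = (23/3)⁴ = 279841/81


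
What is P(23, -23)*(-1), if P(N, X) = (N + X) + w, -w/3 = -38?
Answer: -114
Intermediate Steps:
w = 114 (w = -3*(-38) = 114)
P(N, X) = 114 + N + X (P(N, X) = (N + X) + 114 = 114 + N + X)
P(23, -23)*(-1) = (114 + 23 - 23)*(-1) = 114*(-1) = -114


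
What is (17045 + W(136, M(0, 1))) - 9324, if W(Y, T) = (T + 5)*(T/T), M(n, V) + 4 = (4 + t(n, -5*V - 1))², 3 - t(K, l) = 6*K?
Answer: 7771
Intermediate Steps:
t(K, l) = 3 - 6*K
M(n, V) = -4 + (7 - 6*n)² (M(n, V) = -4 + (4 + (3 - 6*n))² = -4 + (7 - 6*n)²)
W(Y, T) = 5 + T (W(Y, T) = (5 + T)*1 = 5 + T)
(17045 + W(136, M(0, 1))) - 9324 = (17045 + (5 + (-4 + (-7 + 6*0)²))) - 9324 = (17045 + (5 + (-4 + (-7 + 0)²))) - 9324 = (17045 + (5 + (-4 + (-7)²))) - 9324 = (17045 + (5 + (-4 + 49))) - 9324 = (17045 + (5 + 45)) - 9324 = (17045 + 50) - 9324 = 17095 - 9324 = 7771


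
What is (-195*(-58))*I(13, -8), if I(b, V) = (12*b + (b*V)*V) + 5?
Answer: 11230830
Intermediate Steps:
I(b, V) = 5 + 12*b + b*V² (I(b, V) = (12*b + (V*b)*V) + 5 = (12*b + b*V²) + 5 = 5 + 12*b + b*V²)
(-195*(-58))*I(13, -8) = (-195*(-58))*(5 + 12*13 + 13*(-8)²) = 11310*(5 + 156 + 13*64) = 11310*(5 + 156 + 832) = 11310*993 = 11230830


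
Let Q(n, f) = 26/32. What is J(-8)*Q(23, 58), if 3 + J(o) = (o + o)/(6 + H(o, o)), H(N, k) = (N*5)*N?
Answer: -6461/2608 ≈ -2.4774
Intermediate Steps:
H(N, k) = 5*N² (H(N, k) = (5*N)*N = 5*N²)
Q(n, f) = 13/16 (Q(n, f) = 26*(1/32) = 13/16)
J(o) = -3 + 2*o/(6 + 5*o²) (J(o) = -3 + (o + o)/(6 + 5*o²) = -3 + (2*o)/(6 + 5*o²) = -3 + 2*o/(6 + 5*o²))
J(-8)*Q(23, 58) = ((-18 - 15*(-8)² + 2*(-8))/(6 + 5*(-8)²))*(13/16) = ((-18 - 15*64 - 16)/(6 + 5*64))*(13/16) = ((-18 - 960 - 16)/(6 + 320))*(13/16) = (-994/326)*(13/16) = ((1/326)*(-994))*(13/16) = -497/163*13/16 = -6461/2608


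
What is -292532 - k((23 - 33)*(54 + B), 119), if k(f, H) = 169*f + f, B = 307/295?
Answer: -11738808/59 ≈ -1.9896e+5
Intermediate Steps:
B = 307/295 (B = 307*(1/295) = 307/295 ≈ 1.0407)
k(f, H) = 170*f
-292532 - k((23 - 33)*(54 + B), 119) = -292532 - 170*(23 - 33)*(54 + 307/295) = -292532 - 170*(-10*16237/295) = -292532 - 170*(-32474)/59 = -292532 - 1*(-5520580/59) = -292532 + 5520580/59 = -11738808/59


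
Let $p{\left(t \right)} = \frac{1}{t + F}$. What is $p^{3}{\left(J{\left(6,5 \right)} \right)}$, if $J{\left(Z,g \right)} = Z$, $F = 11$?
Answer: $\frac{1}{4913} \approx 0.00020354$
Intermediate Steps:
$p{\left(t \right)} = \frac{1}{11 + t}$ ($p{\left(t \right)} = \frac{1}{t + 11} = \frac{1}{11 + t}$)
$p^{3}{\left(J{\left(6,5 \right)} \right)} = \left(\frac{1}{11 + 6}\right)^{3} = \left(\frac{1}{17}\right)^{3} = \frac{1}{4913}$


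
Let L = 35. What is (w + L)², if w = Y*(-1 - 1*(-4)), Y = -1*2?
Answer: 841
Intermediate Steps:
Y = -2
w = -6 (w = -2*(-1 - 1*(-4)) = -2*(-1 + 4) = -2*3 = -6)
(w + L)² = (-6 + 35)² = 29² = 841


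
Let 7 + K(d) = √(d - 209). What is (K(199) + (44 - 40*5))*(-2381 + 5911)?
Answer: -575390 + 3530*I*√10 ≈ -5.7539e+5 + 11163.0*I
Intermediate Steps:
K(d) = -7 + √(-209 + d) (K(d) = -7 + √(d - 209) = -7 + √(-209 + d))
(K(199) + (44 - 40*5))*(-2381 + 5911) = ((-7 + √(-209 + 199)) + (44 - 40*5))*(-2381 + 5911) = ((-7 + √(-10)) + (44 - 200))*3530 = ((-7 + I*√10) - 156)*3530 = (-163 + I*√10)*3530 = -575390 + 3530*I*√10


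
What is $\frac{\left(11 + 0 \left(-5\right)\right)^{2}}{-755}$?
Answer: $- \frac{121}{755} \approx -0.16026$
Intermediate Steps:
$\frac{\left(11 + 0 \left(-5\right)\right)^{2}}{-755} = \left(11 + 0\right)^{2} \left(- \frac{1}{755}\right) = 11^{2} \left(- \frac{1}{755}\right) = 121 \left(- \frac{1}{755}\right) = - \frac{121}{755}$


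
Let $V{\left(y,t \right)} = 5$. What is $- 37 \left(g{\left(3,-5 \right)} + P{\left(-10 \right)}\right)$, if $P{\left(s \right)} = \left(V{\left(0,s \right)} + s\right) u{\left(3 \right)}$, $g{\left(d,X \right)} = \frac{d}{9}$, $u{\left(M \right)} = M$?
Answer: $\frac{1628}{3} \approx 542.67$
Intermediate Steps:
$g{\left(d,X \right)} = \frac{d}{9}$ ($g{\left(d,X \right)} = d \frac{1}{9} = \frac{d}{9}$)
$P{\left(s \right)} = 15 + 3 s$ ($P{\left(s \right)} = \left(5 + s\right) 3 = 15 + 3 s$)
$- 37 \left(g{\left(3,-5 \right)} + P{\left(-10 \right)}\right) = - 37 \left(\frac{1}{9} \cdot 3 + \left(15 + 3 \left(-10\right)\right)\right) = - 37 \left(\frac{1}{3} + \left(15 - 30\right)\right) = - 37 \left(\frac{1}{3} - 15\right) = \left(-37\right) \left(- \frac{44}{3}\right) = \frac{1628}{3}$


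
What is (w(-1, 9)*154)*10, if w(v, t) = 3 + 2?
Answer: 7700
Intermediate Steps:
w(v, t) = 5
(w(-1, 9)*154)*10 = (5*154)*10 = 770*10 = 7700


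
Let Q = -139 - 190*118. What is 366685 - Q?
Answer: 389244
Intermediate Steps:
Q = -22559 (Q = -139 - 22420 = -22559)
366685 - Q = 366685 - 1*(-22559) = 366685 + 22559 = 389244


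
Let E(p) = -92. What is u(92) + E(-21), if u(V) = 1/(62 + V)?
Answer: -14167/154 ≈ -91.994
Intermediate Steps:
u(92) + E(-21) = 1/(62 + 92) - 92 = 1/154 - 92 = -14167/154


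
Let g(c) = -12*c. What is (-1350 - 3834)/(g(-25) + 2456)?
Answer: -1296/689 ≈ -1.8810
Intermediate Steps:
(-1350 - 3834)/(g(-25) + 2456) = (-1350 - 3834)/(-12*(-25) + 2456) = -5184/(300 + 2456) = -5184/2756 = -5184*1/2756 = -1296/689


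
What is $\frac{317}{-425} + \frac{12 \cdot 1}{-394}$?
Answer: $- \frac{64999}{83725} \approx -0.77634$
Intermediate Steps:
$\frac{317}{-425} + \frac{12 \cdot 1}{-394} = 317 \left(- \frac{1}{425}\right) + 12 \left(- \frac{1}{394}\right) = - \frac{317}{425} - \frac{6}{197} = - \frac{64999}{83725}$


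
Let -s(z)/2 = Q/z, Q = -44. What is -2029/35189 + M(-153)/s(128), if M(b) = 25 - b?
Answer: 9108723/35189 ≈ 258.85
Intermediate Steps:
s(z) = 88/z (s(z) = -(-88)/z = 88/z)
-2029/35189 + M(-153)/s(128) = -2029/35189 + (25 - 1*(-153))/((88/128)) = -2029*1/35189 + (25 + 153)/((88*(1/128))) = -2029/35189 + 178/(11/16) = -2029/35189 + 178*(16/11) = -2029/35189 + 2848/11 = 9108723/35189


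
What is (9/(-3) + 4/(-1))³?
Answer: -343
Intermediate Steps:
(9/(-3) + 4/(-1))³ = (9*(-⅓) + 4*(-1))³ = (-3 - 4)³ = (-7)³ = -343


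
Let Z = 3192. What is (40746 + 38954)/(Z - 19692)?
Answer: -797/165 ≈ -4.8303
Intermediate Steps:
(40746 + 38954)/(Z - 19692) = (40746 + 38954)/(3192 - 19692) = 79700/(-16500) = 79700*(-1/16500) = -797/165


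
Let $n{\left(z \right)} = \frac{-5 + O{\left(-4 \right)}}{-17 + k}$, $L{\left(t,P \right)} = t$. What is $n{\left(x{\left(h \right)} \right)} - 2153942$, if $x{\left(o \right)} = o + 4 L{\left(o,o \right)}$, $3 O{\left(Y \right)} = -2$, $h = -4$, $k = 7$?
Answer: $- \frac{64618243}{30} \approx -2.1539 \cdot 10^{6}$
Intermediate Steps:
$O{\left(Y \right)} = - \frac{2}{3}$ ($O{\left(Y \right)} = \frac{1}{3} \left(-2\right) = - \frac{2}{3}$)
$x{\left(o \right)} = 5 o$ ($x{\left(o \right)} = o + 4 o = 5 o$)
$n{\left(z \right)} = \frac{17}{30}$ ($n{\left(z \right)} = \frac{-5 - \frac{2}{3}}{-17 + 7} = - \frac{17}{3 \left(-10\right)} = \left(- \frac{17}{3}\right) \left(- \frac{1}{10}\right) = \frac{17}{30}$)
$n{\left(x{\left(h \right)} \right)} - 2153942 = \frac{17}{30} - 2153942 = - \frac{64618243}{30}$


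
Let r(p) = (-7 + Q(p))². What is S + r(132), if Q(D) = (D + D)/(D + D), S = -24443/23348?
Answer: 816085/23348 ≈ 34.953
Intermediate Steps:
S = -24443/23348 (S = -24443*1/23348 = -24443/23348 ≈ -1.0469)
Q(D) = 1 (Q(D) = (2*D)/((2*D)) = (2*D)*(1/(2*D)) = 1)
r(p) = 36 (r(p) = (-7 + 1)² = (-6)² = 36)
S + r(132) = -24443/23348 + 36 = 816085/23348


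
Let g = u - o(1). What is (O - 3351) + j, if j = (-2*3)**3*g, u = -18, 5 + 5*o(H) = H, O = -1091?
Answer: -3634/5 ≈ -726.80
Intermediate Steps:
o(H) = -1 + H/5
g = -86/5 (g = -18 - (-1 + (1/5)*1) = -18 - (-1 + 1/5) = -18 - 1*(-4/5) = -18 + 4/5 = -86/5 ≈ -17.200)
j = 18576/5 (j = (-2*3)**3*(-86/5) = (-6)**3*(-86/5) = -216*(-86/5) = 18576/5 ≈ 3715.2)
(O - 3351) + j = (-1091 - 3351) + 18576/5 = -4442 + 18576/5 = -3634/5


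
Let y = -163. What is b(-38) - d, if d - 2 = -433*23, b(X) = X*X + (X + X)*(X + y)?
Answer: 26677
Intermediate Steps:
b(X) = X**2 + 2*X*(-163 + X) (b(X) = X*X + (X + X)*(X - 163) = X**2 + (2*X)*(-163 + X) = X**2 + 2*X*(-163 + X))
d = -9957 (d = 2 - 433*23 = 2 - 9959 = -9957)
b(-38) - d = -38*(-326 + 3*(-38)) - 1*(-9957) = -38*(-326 - 114) + 9957 = -38*(-440) + 9957 = 16720 + 9957 = 26677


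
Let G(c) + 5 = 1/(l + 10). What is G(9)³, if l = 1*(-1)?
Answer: -85184/729 ≈ -116.85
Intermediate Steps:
l = -1
G(c) = -44/9 (G(c) = -5 + 1/(-1 + 10) = -5 + 1/9 = -5 + ⅑ = -44/9)
G(9)³ = (-44/9)³ = -85184/729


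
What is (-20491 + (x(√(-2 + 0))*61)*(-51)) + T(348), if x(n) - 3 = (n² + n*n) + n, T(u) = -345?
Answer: -17725 - 3111*I*√2 ≈ -17725.0 - 4399.6*I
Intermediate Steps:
x(n) = 3 + n + 2*n² (x(n) = 3 + ((n² + n*n) + n) = 3 + ((n² + n²) + n) = 3 + (2*n² + n) = 3 + (n + 2*n²) = 3 + n + 2*n²)
(-20491 + (x(√(-2 + 0))*61)*(-51)) + T(348) = (-20491 + ((3 + √(-2 + 0) + 2*(√(-2 + 0))²)*61)*(-51)) - 345 = (-20491 + ((3 + √(-2) + 2*(√(-2))²)*61)*(-51)) - 345 = (-20491 + ((3 + I*√2 + 2*(I*√2)²)*61)*(-51)) - 345 = (-20491 + ((3 + I*√2 + 2*(-2))*61)*(-51)) - 345 = (-20491 + ((3 + I*√2 - 4)*61)*(-51)) - 345 = (-20491 + ((-1 + I*√2)*61)*(-51)) - 345 = (-20491 + (-61 + 61*I*√2)*(-51)) - 345 = (-20491 + (3111 - 3111*I*√2)) - 345 = (-17380 - 3111*I*√2) - 345 = -17725 - 3111*I*√2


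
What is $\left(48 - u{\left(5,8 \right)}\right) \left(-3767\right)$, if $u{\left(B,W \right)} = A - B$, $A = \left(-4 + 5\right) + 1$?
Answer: $-192117$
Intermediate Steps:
$A = 2$ ($A = 1 + 1 = 2$)
$u{\left(B,W \right)} = 2 - B$
$\left(48 - u{\left(5,8 \right)}\right) \left(-3767\right) = \left(48 - \left(2 - 5\right)\right) \left(-3767\right) = \left(48 - -3\right) \left(-3767\right) = \left(48 + 3\right) \left(-3767\right) = 51 \left(-3767\right) = -192117$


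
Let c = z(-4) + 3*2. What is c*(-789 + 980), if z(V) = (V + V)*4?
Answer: -4966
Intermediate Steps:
z(V) = 8*V (z(V) = (2*V)*4 = 8*V)
c = -26 (c = 8*(-4) + 3*2 = -32 + 6 = -26)
c*(-789 + 980) = -26*(-789 + 980) = -26*191 = -4966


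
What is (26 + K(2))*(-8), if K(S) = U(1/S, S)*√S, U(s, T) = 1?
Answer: -208 - 8*√2 ≈ -219.31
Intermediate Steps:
K(S) = √S (K(S) = 1*√S = √S)
(26 + K(2))*(-8) = (26 + √2)*(-8) = -208 - 8*√2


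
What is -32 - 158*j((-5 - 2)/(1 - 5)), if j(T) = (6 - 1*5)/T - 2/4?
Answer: -303/7 ≈ -43.286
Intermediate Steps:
j(T) = -½ + 1/T (j(T) = (6 - 5)/T - 2*¼ = 1/T - ½ = -½ + 1/T)
-32 - 158*j((-5 - 2)/(1 - 5)) = -32 - 79*(2 - (-5 - 2)/(1 - 5))/((-5 - 2)/(1 - 5)) = -32 - 79*(2 - (-7)/(-4))/((-7/(-4))) = -32 - 79*(2 - (-7)*(-1)/4)/((-7*(-¼))) = -32 - 79*(2 - 1*7/4)/7/4 = -32 - 79*4*(2 - 7/4)/7 = -32 - 79*4/(7*4) = -32 - 158*1/14 = -32 - 79/7 = -303/7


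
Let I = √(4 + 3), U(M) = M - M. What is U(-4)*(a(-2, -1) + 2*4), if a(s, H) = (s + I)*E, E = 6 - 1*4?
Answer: 0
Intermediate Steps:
U(M) = 0
I = √7 ≈ 2.6458
E = 2 (E = 6 - 4 = 2)
a(s, H) = 2*s + 2*√7 (a(s, H) = (s + √7)*2 = 2*s + 2*√7)
U(-4)*(a(-2, -1) + 2*4) = 0*((2*(-2) + 2*√7) + 2*4) = 0*((-4 + 2*√7) + 8) = 0*(4 + 2*√7) = 0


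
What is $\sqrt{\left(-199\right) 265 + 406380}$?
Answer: $\sqrt{353645} \approx 594.68$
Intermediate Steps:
$\sqrt{\left(-199\right) 265 + 406380} = \sqrt{-52735 + 406380} = \sqrt{353645}$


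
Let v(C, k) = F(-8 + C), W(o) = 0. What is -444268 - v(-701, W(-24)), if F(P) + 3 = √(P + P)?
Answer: -444265 - I*√1418 ≈ -4.4427e+5 - 37.656*I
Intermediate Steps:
F(P) = -3 + √2*√P (F(P) = -3 + √(P + P) = -3 + √(2*P) = -3 + √2*√P)
v(C, k) = -3 + √2*√(-8 + C)
-444268 - v(-701, W(-24)) = -444268 - (-3 + √(-16 + 2*(-701))) = -444268 - (-3 + √(-16 - 1402)) = -444268 - (-3 + √(-1418)) = -444268 - (-3 + I*√1418) = -444268 + (3 - I*√1418) = -444265 - I*√1418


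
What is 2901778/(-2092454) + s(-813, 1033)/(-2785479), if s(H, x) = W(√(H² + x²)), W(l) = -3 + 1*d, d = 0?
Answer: -1347139234050/971414445911 ≈ -1.3868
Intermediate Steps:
W(l) = -3 (W(l) = -3 + 1*0 = -3 + 0 = -3)
s(H, x) = -3
2901778/(-2092454) + s(-813, 1033)/(-2785479) = 2901778/(-2092454) - 3/(-2785479) = 2901778*(-1/2092454) - 3*(-1/2785479) = -1450889/1046227 + 1/928493 = -1347139234050/971414445911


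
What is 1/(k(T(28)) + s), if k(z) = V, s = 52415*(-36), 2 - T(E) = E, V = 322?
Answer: -1/1886618 ≈ -5.3005e-7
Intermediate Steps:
T(E) = 2 - E
s = -1886940
k(z) = 322
1/(k(T(28)) + s) = 1/(322 - 1886940) = 1/(-1886618) = -1/1886618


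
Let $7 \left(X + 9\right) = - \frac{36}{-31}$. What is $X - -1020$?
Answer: $\frac{219423}{217} \approx 1011.2$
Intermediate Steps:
$X = - \frac{1917}{217}$ ($X = -9 + \frac{\left(-36\right) \frac{1}{-31}}{7} = -9 + \frac{\left(-36\right) \left(- \frac{1}{31}\right)}{7} = -9 + \frac{1}{7} \cdot \frac{36}{31} = -9 + \frac{36}{217} = - \frac{1917}{217} \approx -8.8341$)
$X - -1020 = - \frac{1917}{217} - -1020 = - \frac{1917}{217} + 1020 = \frac{219423}{217}$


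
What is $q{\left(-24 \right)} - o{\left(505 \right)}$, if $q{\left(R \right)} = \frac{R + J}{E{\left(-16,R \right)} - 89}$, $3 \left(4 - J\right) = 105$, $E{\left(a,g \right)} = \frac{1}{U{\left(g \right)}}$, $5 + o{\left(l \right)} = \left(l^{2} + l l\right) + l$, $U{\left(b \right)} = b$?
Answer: $- \frac{1091044030}{2137} \approx -5.1055 \cdot 10^{5}$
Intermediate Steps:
$o{\left(l \right)} = -5 + l + 2 l^{2}$ ($o{\left(l \right)} = -5 + \left(\left(l^{2} + l l\right) + l\right) = -5 + \left(\left(l^{2} + l^{2}\right) + l\right) = -5 + \left(2 l^{2} + l\right) = -5 + \left(l + 2 l^{2}\right) = -5 + l + 2 l^{2}$)
$E{\left(a,g \right)} = \frac{1}{g}$
$J = -31$ ($J = 4 - 35 = -31$)
$q{\left(R \right)} = \frac{-31 + R}{-89 + \frac{1}{R}}$ ($q{\left(R \right)} = \frac{R - 31}{\frac{1}{R} - 89} = \frac{-31 + R}{-89 + \frac{1}{R}}$)
$q{\left(-24 \right)} - o{\left(505 \right)} = - \frac{24 \left(31 - -24\right)}{-1 + 89 \left(-24\right)} - \left(-5 + 505 + 2 \cdot 505^{2}\right) = - \frac{24 \left(31 + 24\right)}{-1 - 2136} - \left(-5 + 505 + 2 \cdot 255025\right) = \left(-24\right) \frac{1}{-2137} \cdot 55 - \left(-5 + 505 + 510050\right) = \left(-24\right) \left(- \frac{1}{2137}\right) 55 - 510550 = \frac{1320}{2137} - 510550 = - \frac{1091044030}{2137}$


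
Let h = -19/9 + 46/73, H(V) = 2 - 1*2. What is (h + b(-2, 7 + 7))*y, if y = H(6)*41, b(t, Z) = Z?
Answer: 0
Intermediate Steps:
H(V) = 0 (H(V) = 2 - 2 = 0)
y = 0 (y = 0*41 = 0)
h = -973/657 (h = -19*⅑ + 46*(1/73) = -19/9 + 46/73 = -973/657 ≈ -1.4810)
(h + b(-2, 7 + 7))*y = (-973/657 + (7 + 7))*0 = (-973/657 + 14)*0 = (8225/657)*0 = 0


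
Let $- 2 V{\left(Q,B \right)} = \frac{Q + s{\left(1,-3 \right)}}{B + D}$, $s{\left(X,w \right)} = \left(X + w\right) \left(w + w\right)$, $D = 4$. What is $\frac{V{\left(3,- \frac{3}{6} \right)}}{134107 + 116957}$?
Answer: $- \frac{5}{585816} \approx -8.5351 \cdot 10^{-6}$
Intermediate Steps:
$s{\left(X,w \right)} = 2 w \left(X + w\right)$ ($s{\left(X,w \right)} = \left(X + w\right) 2 w = 2 w \left(X + w\right)$)
$V{\left(Q,B \right)} = - \frac{12 + Q}{2 \left(4 + B\right)}$ ($V{\left(Q,B \right)} = - \frac{\left(Q + 2 \left(-3\right) \left(1 - 3\right)\right) \frac{1}{B + 4}}{2} = - \frac{\left(Q + 2 \left(-3\right) \left(-2\right)\right) \frac{1}{4 + B}}{2} = - \frac{\left(Q + 12\right) \frac{1}{4 + B}}{2} = - \frac{\left(12 + Q\right) \frac{1}{4 + B}}{2} = - \frac{\frac{1}{4 + B} \left(12 + Q\right)}{2} = - \frac{12 + Q}{2 \left(4 + B\right)}$)
$\frac{V{\left(3,- \frac{3}{6} \right)}}{134107 + 116957} = \frac{\frac{1}{2} \frac{1}{4 - \frac{3}{6}} \left(-12 - 3\right)}{134107 + 116957} = \frac{\frac{1}{2} \frac{1}{4 - \frac{1}{2}} \left(-12 - 3\right)}{251064} = \frac{\frac{1}{2} \frac{1}{4 - \frac{1}{2}} \left(-15\right)}{251064} = \frac{\frac{1}{2} \frac{1}{\frac{7}{2}} \left(-15\right)}{251064} = \frac{\frac{1}{2} \cdot \frac{2}{7} \left(-15\right)}{251064} = \frac{1}{251064} \left(- \frac{15}{7}\right) = - \frac{5}{585816}$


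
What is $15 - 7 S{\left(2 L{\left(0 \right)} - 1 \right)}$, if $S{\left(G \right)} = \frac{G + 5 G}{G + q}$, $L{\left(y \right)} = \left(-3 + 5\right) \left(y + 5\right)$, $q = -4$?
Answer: $- \frac{191}{5} \approx -38.2$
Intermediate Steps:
$L{\left(y \right)} = 10 + 2 y$ ($L{\left(y \right)} = 2 \left(5 + y\right) = 10 + 2 y$)
$S{\left(G \right)} = \frac{6 G}{-4 + G}$ ($S{\left(G \right)} = \frac{G + 5 G}{G - 4} = \frac{6 G}{-4 + G}$)
$15 - 7 S{\left(2 L{\left(0 \right)} - 1 \right)} = 15 - 7 \frac{6 \left(2 \left(10 + 2 \cdot 0\right) - 1\right)}{-4 - \left(1 - 2 \left(10 + 2 \cdot 0\right)\right)} = 15 - 7 \frac{6 \left(2 \left(10 + 0\right) - 1\right)}{-4 - \left(1 - 2 \left(10 + 0\right)\right)} = 15 - 7 \frac{6 \left(2 \cdot 10 - 1\right)}{-4 + \left(2 \cdot 10 - 1\right)} = 15 - 7 \frac{6 \left(20 - 1\right)}{-4 + \left(20 - 1\right)} = 15 - 7 \cdot 6 \cdot 19 \frac{1}{-4 + 19} = 15 - 7 \cdot 6 \cdot 19 \cdot \frac{1}{15} = 15 - \frac{266}{5} = - \frac{191}{5}$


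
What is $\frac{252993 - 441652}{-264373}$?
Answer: $\frac{188659}{264373} \approx 0.71361$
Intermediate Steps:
$\frac{252993 - 441652}{-264373} = \left(252993 - 441652\right) \left(- \frac{1}{264373}\right) = \left(-188659\right) \left(- \frac{1}{264373}\right) = \frac{188659}{264373}$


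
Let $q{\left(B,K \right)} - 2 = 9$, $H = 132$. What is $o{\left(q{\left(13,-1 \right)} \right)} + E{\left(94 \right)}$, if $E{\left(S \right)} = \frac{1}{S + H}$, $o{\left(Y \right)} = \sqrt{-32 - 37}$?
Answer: $\frac{1}{226} + i \sqrt{69} \approx 0.0044248 + 8.3066 i$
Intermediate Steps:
$q{\left(B,K \right)} = 11$ ($q{\left(B,K \right)} = 2 + 9 = 11$)
$o{\left(Y \right)} = i \sqrt{69}$ ($o{\left(Y \right)} = \sqrt{-69} = i \sqrt{69}$)
$E{\left(S \right)} = \frac{1}{132 + S}$ ($E{\left(S \right)} = \frac{1}{S + 132} = \frac{1}{132 + S}$)
$o{\left(q{\left(13,-1 \right)} \right)} + E{\left(94 \right)} = i \sqrt{69} + \frac{1}{132 + 94} = i \sqrt{69} + \frac{1}{226} = \frac{1}{226} + i \sqrt{69}$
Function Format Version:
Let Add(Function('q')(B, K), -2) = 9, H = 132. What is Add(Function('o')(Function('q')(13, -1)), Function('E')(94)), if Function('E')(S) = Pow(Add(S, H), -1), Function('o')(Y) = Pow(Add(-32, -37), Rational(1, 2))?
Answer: Add(Rational(1, 226), Mul(I, Pow(69, Rational(1, 2)))) ≈ Add(0.0044248, Mul(8.3066, I))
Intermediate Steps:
Function('q')(B, K) = 11 (Function('q')(B, K) = Add(2, 9) = 11)
Function('o')(Y) = Mul(I, Pow(69, Rational(1, 2))) (Function('o')(Y) = Pow(-69, Rational(1, 2)) = Mul(I, Pow(69, Rational(1, 2))))
Function('E')(S) = Pow(Add(132, S), -1) (Function('E')(S) = Pow(Add(S, 132), -1) = Pow(Add(132, S), -1))
Add(Function('o')(Function('q')(13, -1)), Function('E')(94)) = Add(Mul(I, Pow(69, Rational(1, 2))), Pow(Add(132, 94), -1)) = Add(Mul(I, Pow(69, Rational(1, 2))), Pow(226, -1)) = Add(Mul(I, Pow(69, Rational(1, 2))), Rational(1, 226)) = Add(Rational(1, 226), Mul(I, Pow(69, Rational(1, 2))))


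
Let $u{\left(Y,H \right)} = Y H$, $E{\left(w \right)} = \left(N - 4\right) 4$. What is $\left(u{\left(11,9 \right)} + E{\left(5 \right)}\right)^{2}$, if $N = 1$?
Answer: $7569$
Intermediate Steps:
$E{\left(w \right)} = -12$ ($E{\left(w \right)} = \left(1 - 4\right) 4 = \left(-3\right) 4 = -12$)
$u{\left(Y,H \right)} = H Y$
$\left(u{\left(11,9 \right)} + E{\left(5 \right)}\right)^{2} = \left(9 \cdot 11 - 12\right)^{2} = \left(99 - 12\right)^{2} = 87^{2} = 7569$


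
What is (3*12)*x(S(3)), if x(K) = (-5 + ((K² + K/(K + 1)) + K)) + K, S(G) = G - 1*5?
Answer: -108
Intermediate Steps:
S(G) = -5 + G (S(G) = G - 5 = -5 + G)
x(K) = -5 + K² + 2*K + K/(1 + K) (x(K) = (-5 + ((K² + K/(1 + K)) + K)) + K = (-5 + (K + K² + K/(1 + K))) + K = (-5 + K + K² + K/(1 + K)) + K = -5 + K² + 2*K + K/(1 + K))
(3*12)*x(S(3)) = (3*12)*((-5 + (-5 + 3)³ - 2*(-5 + 3) + 3*(-5 + 3)²)/(1 + (-5 + 3))) = 36*((-5 + (-2)³ - 2*(-2) + 3*(-2)²)/(1 - 2)) = 36*((-5 - 8 + 4 + 3*4)/(-1)) = 36*(-(-5 - 8 + 4 + 12)) = 36*(-1*3) = 36*(-3) = -108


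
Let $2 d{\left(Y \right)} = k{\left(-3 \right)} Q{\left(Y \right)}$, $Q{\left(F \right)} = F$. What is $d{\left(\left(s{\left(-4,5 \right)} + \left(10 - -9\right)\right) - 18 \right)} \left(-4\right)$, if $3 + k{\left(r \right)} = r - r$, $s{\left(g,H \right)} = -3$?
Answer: $-12$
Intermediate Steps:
$k{\left(r \right)} = -3$ ($k{\left(r \right)} = -3 + \left(r - r\right) = -3 + 0 = -3$)
$d{\left(Y \right)} = - \frac{3 Y}{2}$ ($d{\left(Y \right)} = \frac{\left(-3\right) Y}{2} = - \frac{3 Y}{2}$)
$d{\left(\left(s{\left(-4,5 \right)} + \left(10 - -9\right)\right) - 18 \right)} \left(-4\right) = - \frac{3 \left(\left(-3 + \left(10 - -9\right)\right) - 18\right)}{2} \left(-4\right) = - \frac{3 \left(\left(-3 + \left(10 + 9\right)\right) - 18\right)}{2} \left(-4\right) = - \frac{3 \left(\left(-3 + 19\right) - 18\right)}{2} \left(-4\right) = - \frac{3 \left(16 - 18\right)}{2} \left(-4\right) = \left(- \frac{3}{2}\right) \left(-2\right) \left(-4\right) = 3 \left(-4\right) = -12$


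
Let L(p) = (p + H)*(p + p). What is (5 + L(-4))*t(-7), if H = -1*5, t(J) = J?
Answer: -539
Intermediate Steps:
H = -5
L(p) = 2*p*(-5 + p) (L(p) = (p - 5)*(p + p) = (-5 + p)*(2*p) = 2*p*(-5 + p))
(5 + L(-4))*t(-7) = (5 + 2*(-4)*(-5 - 4))*(-7) = (5 + 2*(-4)*(-9))*(-7) = (5 + 72)*(-7) = 77*(-7) = -539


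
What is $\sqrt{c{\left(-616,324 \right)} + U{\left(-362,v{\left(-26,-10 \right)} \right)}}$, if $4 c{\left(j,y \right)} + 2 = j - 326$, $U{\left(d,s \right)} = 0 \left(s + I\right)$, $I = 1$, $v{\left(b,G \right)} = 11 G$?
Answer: $2 i \sqrt{59} \approx 15.362 i$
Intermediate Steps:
$U{\left(d,s \right)} = 0$ ($U{\left(d,s \right)} = 0 \left(s + 1\right) = 0 \left(1 + s\right) = 0$)
$c{\left(j,y \right)} = -82 + \frac{j}{4}$ ($c{\left(j,y \right)} = - \frac{1}{2} + \frac{j - 326}{4} = - \frac{1}{2} + \frac{-326 + j}{4} = - \frac{1}{2} + \left(- \frac{163}{2} + \frac{j}{4}\right) = -82 + \frac{j}{4}$)
$\sqrt{c{\left(-616,324 \right)} + U{\left(-362,v{\left(-26,-10 \right)} \right)}} = \sqrt{\left(-82 + \frac{1}{4} \left(-616\right)\right) + 0} = \sqrt{\left(-82 - 154\right) + 0} = \sqrt{-236 + 0} = \sqrt{-236} = 2 i \sqrt{59}$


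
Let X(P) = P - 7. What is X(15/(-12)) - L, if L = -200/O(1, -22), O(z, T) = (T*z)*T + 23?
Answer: -15931/2028 ≈ -7.8555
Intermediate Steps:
O(z, T) = 23 + z*T² (O(z, T) = z*T² + 23 = 23 + z*T²)
X(P) = -7 + P
L = -200/507 (L = -200/(23 + 1*(-22)²) = -200/(23 + 1*484) = -200/(23 + 484) = -200/507 ≈ -0.39448)
X(15/(-12)) - L = (-7 + 15/(-12)) - 1*(-200/507) = (-7 + 15*(-1/12)) + 200/507 = (-7 - 5/4) + 200/507 = -33/4 + 200/507 = -15931/2028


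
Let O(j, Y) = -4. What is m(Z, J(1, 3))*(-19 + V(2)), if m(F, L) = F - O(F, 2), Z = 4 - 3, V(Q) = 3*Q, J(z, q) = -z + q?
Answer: -65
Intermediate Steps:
J(z, q) = q - z
Z = 1
m(F, L) = 4 + F (m(F, L) = F - 1*(-4) = F + 4 = 4 + F)
m(Z, J(1, 3))*(-19 + V(2)) = (4 + 1)*(-19 + 3*2) = 5*(-19 + 6) = 5*(-13) = -65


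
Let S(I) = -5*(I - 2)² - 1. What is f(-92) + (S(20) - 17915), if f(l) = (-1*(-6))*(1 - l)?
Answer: -18978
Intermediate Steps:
f(l) = 6 - 6*l (f(l) = 6*(1 - l) = 6 - 6*l)
S(I) = -1 - 5*(-2 + I)² (S(I) = -5*(-2 + I)² - 1 = -1 - 5*(-2 + I)²)
f(-92) + (S(20) - 17915) = (6 - 6*(-92)) + ((-1 - 5*(-2 + 20)²) - 17915) = (6 + 552) + ((-1 - 5*18²) - 17915) = 558 + ((-1 - 5*324) - 17915) = 558 + ((-1 - 1620) - 17915) = 558 + (-1621 - 17915) = 558 - 19536 = -18978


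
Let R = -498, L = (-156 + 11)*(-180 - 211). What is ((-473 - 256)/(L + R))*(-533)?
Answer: 388557/56197 ≈ 6.9142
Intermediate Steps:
L = 56695 (L = -145*(-391) = 56695)
((-473 - 256)/(L + R))*(-533) = ((-473 - 256)/(56695 - 498))*(-533) = -729/56197*(-533) = 388557/56197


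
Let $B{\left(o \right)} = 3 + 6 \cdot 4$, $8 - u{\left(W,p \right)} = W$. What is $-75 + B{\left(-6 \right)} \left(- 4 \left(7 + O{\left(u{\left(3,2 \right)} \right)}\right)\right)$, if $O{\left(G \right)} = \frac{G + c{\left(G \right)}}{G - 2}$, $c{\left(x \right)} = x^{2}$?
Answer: $-1911$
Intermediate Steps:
$u{\left(W,p \right)} = 8 - W$
$O{\left(G \right)} = \frac{G + G^{2}}{-2 + G}$ ($O{\left(G \right)} = \frac{G + G^{2}}{G - 2} = \frac{G + G^{2}}{-2 + G}$)
$B{\left(o \right)} = 27$ ($B{\left(o \right)} = 3 + 24 = 27$)
$-75 + B{\left(-6 \right)} \left(- 4 \left(7 + O{\left(u{\left(3,2 \right)} \right)}\right)\right) = -75 + 27 \left(- 4 \left(7 + \frac{\left(8 - 3\right) \left(1 + \left(8 - 3\right)\right)}{-2 + \left(8 - 3\right)}\right)\right) = -75 + 27 \left(- 4 \left(7 + \frac{5 \left(1 + 5\right)}{-2 + 5}\right)\right) = -75 + 27 \left(- 4 \left(7 + 5 \cdot \frac{1}{3} \cdot 6\right)\right) = -75 + 27 \left(- 4 \left(7 + 10\right)\right) = -75 + 27 \left(\left(-4\right) 17\right) = -75 + 27 \left(-68\right) = -75 - 1836 = -1911$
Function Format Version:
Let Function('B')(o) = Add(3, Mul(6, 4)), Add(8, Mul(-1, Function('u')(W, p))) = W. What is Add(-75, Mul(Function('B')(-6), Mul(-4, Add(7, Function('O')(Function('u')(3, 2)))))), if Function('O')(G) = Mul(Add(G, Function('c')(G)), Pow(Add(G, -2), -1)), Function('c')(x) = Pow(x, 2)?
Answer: -1911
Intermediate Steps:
Function('u')(W, p) = Add(8, Mul(-1, W))
Function('O')(G) = Mul(Pow(Add(-2, G), -1), Add(G, Pow(G, 2))) (Function('O')(G) = Mul(Add(G, Pow(G, 2)), Pow(Add(G, -2), -1)) = Mul(Add(G, Pow(G, 2)), Pow(Add(-2, G), -1)) = Mul(Pow(Add(-2, G), -1), Add(G, Pow(G, 2))))
Function('B')(o) = 27 (Function('B')(o) = Add(3, 24) = 27)
Add(-75, Mul(Function('B')(-6), Mul(-4, Add(7, Function('O')(Function('u')(3, 2)))))) = Add(-75, Mul(27, Mul(-4, Add(7, Mul(Add(8, Mul(-1, 3)), Pow(Add(-2, Add(8, Mul(-1, 3))), -1), Add(1, Add(8, Mul(-1, 3)))))))) = Add(-75, Mul(27, Mul(-4, Add(7, Mul(Add(8, -3), Pow(Add(-2, Add(8, -3)), -1), Add(1, Add(8, -3))))))) = Add(-75, Mul(27, Mul(-4, Add(7, Mul(5, Pow(Add(-2, 5), -1), Add(1, 5)))))) = Add(-75, Mul(27, Mul(-4, Add(7, Mul(5, Pow(3, -1), 6))))) = Add(-75, Mul(27, Mul(-4, Add(7, Mul(5, Rational(1, 3), 6))))) = Add(-75, Mul(27, Mul(-4, Add(7, 10)))) = Add(-75, Mul(27, Mul(-4, 17))) = Add(-75, Mul(27, -68)) = Add(-75, -1836) = -1911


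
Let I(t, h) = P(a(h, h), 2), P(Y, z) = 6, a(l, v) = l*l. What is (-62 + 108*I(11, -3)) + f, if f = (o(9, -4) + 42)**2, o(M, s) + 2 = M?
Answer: 2987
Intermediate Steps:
a(l, v) = l**2
o(M, s) = -2 + M
I(t, h) = 6
f = 2401 (f = ((-2 + 9) + 42)**2 = (7 + 42)**2 = 49**2 = 2401)
(-62 + 108*I(11, -3)) + f = (-62 + 108*6) + 2401 = (-62 + 648) + 2401 = 586 + 2401 = 2987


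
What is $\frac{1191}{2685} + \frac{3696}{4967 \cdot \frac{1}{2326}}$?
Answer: $\frac{7696193819}{4445465} \approx 1731.2$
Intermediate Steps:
$\frac{1191}{2685} + \frac{3696}{4967 \cdot \frac{1}{2326}} = 1191 \cdot \frac{1}{2685} + \frac{3696}{4967 \cdot \frac{1}{2326}} = \frac{397}{895} + \frac{3696}{\frac{4967}{2326}} = \frac{397}{895} + 3696 \cdot \frac{2326}{4967} = \frac{397}{895} + \frac{8596896}{4967} = \frac{7696193819}{4445465}$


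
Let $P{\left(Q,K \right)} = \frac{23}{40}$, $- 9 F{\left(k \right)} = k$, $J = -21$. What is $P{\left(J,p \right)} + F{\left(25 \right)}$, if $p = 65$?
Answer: $- \frac{793}{360} \approx -2.2028$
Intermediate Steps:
$F{\left(k \right)} = - \frac{k}{9}$
$P{\left(Q,K \right)} = \frac{23}{40}$ ($P{\left(Q,K \right)} = 23 \cdot \frac{1}{40} = \frac{23}{40}$)
$P{\left(J,p \right)} + F{\left(25 \right)} = \frac{23}{40} - \frac{25}{9} = - \frac{793}{360}$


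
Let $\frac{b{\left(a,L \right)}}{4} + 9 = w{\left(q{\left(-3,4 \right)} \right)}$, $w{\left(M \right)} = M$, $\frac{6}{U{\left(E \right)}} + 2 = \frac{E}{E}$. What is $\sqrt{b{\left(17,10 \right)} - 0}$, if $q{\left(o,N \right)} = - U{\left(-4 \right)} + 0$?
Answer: $2 i \sqrt{3} \approx 3.4641 i$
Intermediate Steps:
$U{\left(E \right)} = -6$ ($U{\left(E \right)} = \frac{6}{-2 + \frac{E}{E}} = \frac{6}{-2 + 1} = \frac{6}{-1} = 6 \left(-1\right) = -6$)
$q{\left(o,N \right)} = 6$ ($q{\left(o,N \right)} = \left(-1\right) \left(-6\right) + 0 = 6 + 0 = 6$)
$b{\left(a,L \right)} = -12$ ($b{\left(a,L \right)} = -36 + 4 \cdot 6 = -36 + 24 = -12$)
$\sqrt{b{\left(17,10 \right)} - 0} = \sqrt{-12 - 0} = \sqrt{-12 + 0} = \sqrt{-12} = 2 i \sqrt{3}$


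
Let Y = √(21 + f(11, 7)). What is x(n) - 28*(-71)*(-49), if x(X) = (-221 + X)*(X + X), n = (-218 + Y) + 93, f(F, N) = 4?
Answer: -15572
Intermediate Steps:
Y = 5 (Y = √(21 + 4) = √25 = 5)
n = -120 (n = (-218 + 5) + 93 = -213 + 93 = -120)
x(X) = 2*X*(-221 + X) (x(X) = (-221 + X)*(2*X) = 2*X*(-221 + X))
x(n) - 28*(-71)*(-49) = 2*(-120)*(-221 - 120) - 28*(-71)*(-49) = 2*(-120)*(-341) - (-1988)*(-49) = 81840 - 1*97412 = 81840 - 97412 = -15572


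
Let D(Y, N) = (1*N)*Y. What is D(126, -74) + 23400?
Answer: 14076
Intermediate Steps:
D(Y, N) = N*Y
D(126, -74) + 23400 = -74*126 + 23400 = -9324 + 23400 = 14076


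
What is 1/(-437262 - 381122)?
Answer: -1/818384 ≈ -1.2219e-6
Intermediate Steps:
1/(-437262 - 381122) = 1/(-818384) = -1/818384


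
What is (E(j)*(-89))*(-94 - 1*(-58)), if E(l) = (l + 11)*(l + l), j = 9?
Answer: 1153440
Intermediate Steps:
E(l) = 2*l*(11 + l) (E(l) = (11 + l)*(2*l) = 2*l*(11 + l))
(E(j)*(-89))*(-94 - 1*(-58)) = ((2*9*(11 + 9))*(-89))*(-94 - 1*(-58)) = ((2*9*20)*(-89))*(-94 + 58) = (360*(-89))*(-36) = -32040*(-36) = 1153440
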